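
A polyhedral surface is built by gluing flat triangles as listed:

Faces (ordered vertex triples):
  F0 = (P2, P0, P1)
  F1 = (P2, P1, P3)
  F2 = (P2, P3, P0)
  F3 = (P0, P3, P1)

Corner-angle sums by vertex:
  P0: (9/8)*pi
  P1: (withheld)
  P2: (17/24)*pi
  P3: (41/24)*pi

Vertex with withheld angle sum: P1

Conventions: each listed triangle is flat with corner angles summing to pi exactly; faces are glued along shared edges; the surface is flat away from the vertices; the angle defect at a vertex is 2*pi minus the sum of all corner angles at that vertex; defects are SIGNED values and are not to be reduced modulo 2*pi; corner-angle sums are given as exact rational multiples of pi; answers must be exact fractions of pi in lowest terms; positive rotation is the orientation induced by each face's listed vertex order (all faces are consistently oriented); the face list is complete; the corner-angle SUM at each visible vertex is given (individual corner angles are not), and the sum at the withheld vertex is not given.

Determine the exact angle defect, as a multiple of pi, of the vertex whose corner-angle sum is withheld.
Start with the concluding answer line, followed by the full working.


Answer: defect(P1) = (37/24)*pi

V = 4, E = 6, F = 4; chi = V - E + F = 2
Gauss-Bonnet: total defect = 2*pi*chi = 4*pi; visible defects sum to (59/24)*pi


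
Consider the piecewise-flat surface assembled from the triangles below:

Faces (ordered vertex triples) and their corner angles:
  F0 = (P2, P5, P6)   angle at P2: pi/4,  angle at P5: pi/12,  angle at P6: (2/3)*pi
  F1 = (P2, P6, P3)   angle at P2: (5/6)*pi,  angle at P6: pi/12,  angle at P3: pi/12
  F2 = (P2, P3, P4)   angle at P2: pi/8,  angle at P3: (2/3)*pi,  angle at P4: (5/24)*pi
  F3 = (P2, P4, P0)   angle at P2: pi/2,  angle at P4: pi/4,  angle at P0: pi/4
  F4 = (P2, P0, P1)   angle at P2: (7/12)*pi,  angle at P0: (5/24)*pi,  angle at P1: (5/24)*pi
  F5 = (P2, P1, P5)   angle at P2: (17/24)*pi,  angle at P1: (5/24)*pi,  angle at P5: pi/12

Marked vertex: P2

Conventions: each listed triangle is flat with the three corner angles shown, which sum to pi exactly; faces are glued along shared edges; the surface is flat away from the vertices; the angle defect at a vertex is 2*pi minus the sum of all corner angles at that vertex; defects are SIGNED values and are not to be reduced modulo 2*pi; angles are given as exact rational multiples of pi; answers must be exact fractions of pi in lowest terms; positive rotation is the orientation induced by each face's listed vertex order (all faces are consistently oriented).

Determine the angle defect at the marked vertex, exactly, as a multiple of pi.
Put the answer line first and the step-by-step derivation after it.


Answer: defect(P2) = -pi

Sum of corner angles at P2: 3*pi
defect = 2*pi - 3*pi


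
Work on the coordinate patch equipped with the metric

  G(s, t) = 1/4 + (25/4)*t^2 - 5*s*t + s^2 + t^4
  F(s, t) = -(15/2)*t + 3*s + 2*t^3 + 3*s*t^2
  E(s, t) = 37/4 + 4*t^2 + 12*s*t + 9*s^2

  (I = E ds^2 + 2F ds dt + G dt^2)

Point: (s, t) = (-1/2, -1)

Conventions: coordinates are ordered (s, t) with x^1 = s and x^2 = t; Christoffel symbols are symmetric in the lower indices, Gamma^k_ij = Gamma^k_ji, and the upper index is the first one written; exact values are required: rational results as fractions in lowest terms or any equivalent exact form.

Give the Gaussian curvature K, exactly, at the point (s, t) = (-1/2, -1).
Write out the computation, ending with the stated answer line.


E = 43/2, F = 5/2, G = 21/4, EG - F^2 = 853/8 at the point
E_s = -21, E_t = -14, F_s = 6, F_t = 3/2, G_s = 4, G_t = -14
E_tt = 8, F_st = -6, G_ss = 2
Compute both Brioschi determinants and normalise by (EG - F^2)^2.
M1 = [[-E_tt/2 + F_st - G_ss/2, E_s/2, F_s - E_t/2], [F_t - G_s/2, E, F], [G_t/2, F, G]] = [[-11, -21/2, 13], [-1/2, 43/2, 5/2], [-7, 5/2, 21/4]]; det M1 = 14777/16
M2 = [[0, E_t/2, G_s/2], [E_t/2, E, F], [G_s/2, F, G]] = [[0, -7, 2], [-7, 43/2, 5/2], [2, 5/2, 21/4]]; det M2 = -1653/4
det M1 - det M2 = 21389/16; K = 21389/16 / (853/8)^2 = 85556/727609

Answer: K = 85556/727609


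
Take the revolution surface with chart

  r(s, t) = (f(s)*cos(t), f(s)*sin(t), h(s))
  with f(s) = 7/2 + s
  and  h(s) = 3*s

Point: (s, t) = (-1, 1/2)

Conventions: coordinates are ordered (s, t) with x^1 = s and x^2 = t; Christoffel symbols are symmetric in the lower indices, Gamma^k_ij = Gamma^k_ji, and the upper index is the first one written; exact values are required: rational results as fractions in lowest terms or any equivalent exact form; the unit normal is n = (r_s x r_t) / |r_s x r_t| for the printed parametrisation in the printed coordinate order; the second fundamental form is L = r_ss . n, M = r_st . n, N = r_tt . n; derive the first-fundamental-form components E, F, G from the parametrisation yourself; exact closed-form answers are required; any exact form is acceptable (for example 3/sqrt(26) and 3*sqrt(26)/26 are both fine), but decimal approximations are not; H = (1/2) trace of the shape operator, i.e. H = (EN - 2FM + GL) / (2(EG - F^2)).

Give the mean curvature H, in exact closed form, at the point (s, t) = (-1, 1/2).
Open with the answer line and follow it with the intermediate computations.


Answer: H = 3*sqrt(10)/50

f = 5/2, f' = 1, f'' = 0, h' = 3, h'' = 0
E = 10, F = 0, G = 25/4; answer radicand W^2 = 10
unnormalised second-form numerators: l = 0, m = 0, n = 15/2; L = l/sqrt(10), and similarly M = m/sqrt(W^2), N = n/sqrt(W^2)
H = (E*n - 2*F*m + G*l) / (2*(EG - F^2)*sqrt(W^2)); E*n - 2*F*m + G*l = 75, EG - F^2 = 125/2, so H = (3/5)/sqrt(10)


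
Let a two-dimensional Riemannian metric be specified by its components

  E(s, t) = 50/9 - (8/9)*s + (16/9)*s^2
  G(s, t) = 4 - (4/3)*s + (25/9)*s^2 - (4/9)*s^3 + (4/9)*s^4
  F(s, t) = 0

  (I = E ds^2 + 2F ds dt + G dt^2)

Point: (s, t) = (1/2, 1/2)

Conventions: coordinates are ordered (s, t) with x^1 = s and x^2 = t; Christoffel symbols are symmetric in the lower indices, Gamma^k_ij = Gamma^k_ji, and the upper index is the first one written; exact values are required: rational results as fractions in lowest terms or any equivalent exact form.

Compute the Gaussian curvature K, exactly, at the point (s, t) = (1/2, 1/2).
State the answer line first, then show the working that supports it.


Answer: K = -147/1250

E = 50/9, F = 0, G = 4, EG - F^2 = 200/9 at the point
E_s = 8/9, E_t = 0, F_s = 0, F_t = 0, G_s = 4/3, G_t = 0
E_tt = 0, F_st = 0, G_ss = 50/9
Evaluate Brioschi's two determinant matrices M1, M2 and divide by (EG - F^2)^2.
M1 = [[-E_tt/2 + F_st - G_ss/2, E_s/2, F_s - E_t/2], [F_t - G_s/2, E, F], [G_t/2, F, G]] = [[-25/9, 4/9, 0], [-2/3, 50/9, 0], [0, 0, 4]]; det M1 = -4904/81
M2 = [[0, E_t/2, G_s/2], [E_t/2, E, F], [G_s/2, F, G]] = [[0, 0, 2/3], [0, 50/9, 0], [2/3, 0, 4]]; det M2 = -200/81
det M1 - det M2 = -1568/27; K = -1568/27 / (200/9)^2 = -147/1250


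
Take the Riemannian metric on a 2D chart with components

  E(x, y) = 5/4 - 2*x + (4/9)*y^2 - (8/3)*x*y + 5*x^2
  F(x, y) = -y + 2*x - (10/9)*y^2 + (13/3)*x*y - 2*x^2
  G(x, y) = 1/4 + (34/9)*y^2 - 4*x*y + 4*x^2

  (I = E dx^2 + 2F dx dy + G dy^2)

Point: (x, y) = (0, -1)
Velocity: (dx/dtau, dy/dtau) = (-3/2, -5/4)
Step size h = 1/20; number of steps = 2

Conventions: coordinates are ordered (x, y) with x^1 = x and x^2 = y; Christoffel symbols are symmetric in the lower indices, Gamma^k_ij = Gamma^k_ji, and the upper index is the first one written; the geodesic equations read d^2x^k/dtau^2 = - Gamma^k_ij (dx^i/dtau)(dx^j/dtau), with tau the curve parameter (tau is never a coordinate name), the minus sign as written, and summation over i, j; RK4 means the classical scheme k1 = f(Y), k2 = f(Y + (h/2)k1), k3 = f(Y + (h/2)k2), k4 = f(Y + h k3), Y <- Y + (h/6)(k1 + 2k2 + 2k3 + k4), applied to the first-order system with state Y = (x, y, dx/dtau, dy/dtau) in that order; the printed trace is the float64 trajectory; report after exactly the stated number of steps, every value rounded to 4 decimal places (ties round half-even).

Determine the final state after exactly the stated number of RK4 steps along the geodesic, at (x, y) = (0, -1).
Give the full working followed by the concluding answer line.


f(Y) = (dx/dtau, dy/dtau, -Gamma^x_ij Y'^i Y'^j, -Gamma^y_ij Y'^i Y'^j) with the Gammas evaluated at the stage position; h = 0.050000; intermediate values shown to 6 dp
step 0: x = 0.0000, y = -1.0000, dx/dtau = -1.5000, dy/dtau = -1.2500
step 1:
  k1: at (x, y) = (0.000000, -1.000000), (dx/dtau, dy/dtau) = (-1.500000, -1.250000); Gamma_xxx = 0.166270, Gamma_xxy = -0.230151, Gamma_xyy = -0.521463, Gamma_yxx = -0.464379, Gamma_yxy = 0.490203, Gamma_yyy = -0.952316; k1 = (-1.500000, -1.250000, 1.303743, 0.694586)
  k2: at (x, y) = (-0.037500, -1.031250), (dx/dtau, dy/dtau) = (-1.467406, -1.232635); Gamma_xxx = 0.093715, Gamma_xxy = -0.223548, Gamma_xyy = -0.493674, Gamma_yxx = -0.462481, Gamma_yxy = 0.461076, Gamma_yyy = -0.934988; k2 = (-1.467406, -1.232635, 1.356985, 0.748497)
  k3: at (x, y) = (-0.036685, -1.030816), (dx/dtau, dy/dtau) = (-1.466075, -1.231288); Gamma_xxx = 0.095389, Gamma_xxy = -0.223681, Gamma_xyy = -0.494361, Gamma_yxx = -0.462564, Gamma_yxy = 0.461601, Gamma_yyy = -0.935209; k3 = (-1.466075, -1.231288, 1.352019, 0.745539)
  k4: at (x, y) = (-0.073304, -1.061564), (dx/dtau, dy/dtau) = (-1.432399, -1.212723); Gamma_xxx = 0.025623, Gamma_xxy = -0.215180, Gamma_xyy = -0.465025, Gamma_yxx = -0.458225, Gamma_yxy = 0.433342, Gamma_yyy = -0.917309; k4 = (-1.432399, -1.212723, 1.378917, 0.783738)
  Y <- Y + (h/6)(k1 + 2k2 + 2k3 + k4): x = -0.0733, y = -1.0616, dx/dtau = -1.4325, dy/dtau = -1.2128
step 2:
  k1: at (x, y) = (-0.073328, -1.061588), (dx/dtau, dy/dtau) = (-1.432494, -1.212780); Gamma_xxx = 0.025579, Gamma_xxy = -0.215173, Gamma_xyy = -0.465005, Gamma_yxx = -0.458222, Gamma_yxy = 0.433322, Gamma_yyy = -0.917295; k1 = (-1.432494, -1.212780, 1.379098, 0.783860)
  k2: at (x, y) = (-0.109140, -1.091908), (dx/dtau, dy/dtau) = (-1.398017, -1.193184); Gamma_xxx = -0.040858, Gamma_xxy = -0.204954, Gamma_xyy = -0.434751, Gamma_yxx = -0.451686, Gamma_yxy = 0.405949, Gamma_yyy = -0.899102; k2 = (-1.398017, -1.193184, 1.382570, 0.808519)
  k3: at (x, y) = (-0.108278, -1.091418), (dx/dtau, dy/dtau) = (-1.397930, -1.192567); Gamma_xxx = -0.039155, Gamma_xxy = -0.205208, Gamma_xyy = -0.435544, Gamma_yxx = -0.451892, Gamma_yxy = 0.406527, Gamma_yyy = -0.899386; k3 = (-1.397930, -1.192567, 1.380169, 0.806751)
  k4: at (x, y) = (-0.143225, -1.121216), (dx/dtau, dy/dtau) = (-1.363486, -1.172442); Gamma_xxx = -0.101724, Gamma_xxy = -0.193632, Gamma_xyy = -0.405084, Gamma_yxx = -0.443563, Gamma_yxy = 0.380167, Gamma_yyy = -0.881233; k4 = (-1.363486, -1.172442, 1.365036, 0.820512)
  Y <- Y + (h/6)(k1 + 2k2 + 2k3 + k4): x = -0.1432, y = -1.1212, dx/dtau = -1.3636, dy/dtau = -1.1725

Answer: x = -0.1432, y = -1.1212, dx/dtau = -1.3636, dy/dtau = -1.1725


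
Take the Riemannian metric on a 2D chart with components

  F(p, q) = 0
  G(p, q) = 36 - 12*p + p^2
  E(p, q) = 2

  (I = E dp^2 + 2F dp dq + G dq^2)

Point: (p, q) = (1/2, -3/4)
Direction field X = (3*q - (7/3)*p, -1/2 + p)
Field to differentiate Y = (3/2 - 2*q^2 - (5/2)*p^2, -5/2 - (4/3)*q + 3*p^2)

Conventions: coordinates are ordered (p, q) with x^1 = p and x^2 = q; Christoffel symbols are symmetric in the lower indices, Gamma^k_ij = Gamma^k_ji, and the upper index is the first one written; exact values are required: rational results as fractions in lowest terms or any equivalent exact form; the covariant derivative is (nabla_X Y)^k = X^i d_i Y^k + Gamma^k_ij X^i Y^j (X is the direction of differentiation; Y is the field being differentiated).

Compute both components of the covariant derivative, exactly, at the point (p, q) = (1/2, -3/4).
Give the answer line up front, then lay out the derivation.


Answer: (nabla_X Y)^p = 205/24, (nabla_X Y)^q = -943/88

E = 2, F = 0, G = 121/4 at the point
E_p = 0, E_q = 0, F_p = 0, F_q = 0, G_p = -11, G_q = 0
EG - F^2 = 121/2;  g^inv = (2/121) * [[121/4, 0], [0, 2]]
first-kind symbols [ij,l] = (1/2)(d_i g_jl + d_j g_il - d_l g_ij): [pp,p] = E_p/2 = 0, [pp,q] = F_p - E_q/2 = 0, [pq,p] = E_q/2 = 0, [pq,q] = G_p/2 = -11/2, [qq,p] = F_q - G_p/2 = 11/2, [qq,q] = G_q/2 = 0
Gamma^p_ij = (G*[ij,p] - F*[ij,q])/(EG - F^2), Gamma^q_ij = (E*[ij,q] - F*[ij,p])/(EG - F^2)
Gamma_ppp = 0, Gamma_ppq = 0, Gamma_pqq = 11/4, Gamma_qpp = 0, Gamma_qpq = -2/11, Gamma_qqq = 0
X = (-41/12, 0), Y = (-1/4, -3/4) at the point


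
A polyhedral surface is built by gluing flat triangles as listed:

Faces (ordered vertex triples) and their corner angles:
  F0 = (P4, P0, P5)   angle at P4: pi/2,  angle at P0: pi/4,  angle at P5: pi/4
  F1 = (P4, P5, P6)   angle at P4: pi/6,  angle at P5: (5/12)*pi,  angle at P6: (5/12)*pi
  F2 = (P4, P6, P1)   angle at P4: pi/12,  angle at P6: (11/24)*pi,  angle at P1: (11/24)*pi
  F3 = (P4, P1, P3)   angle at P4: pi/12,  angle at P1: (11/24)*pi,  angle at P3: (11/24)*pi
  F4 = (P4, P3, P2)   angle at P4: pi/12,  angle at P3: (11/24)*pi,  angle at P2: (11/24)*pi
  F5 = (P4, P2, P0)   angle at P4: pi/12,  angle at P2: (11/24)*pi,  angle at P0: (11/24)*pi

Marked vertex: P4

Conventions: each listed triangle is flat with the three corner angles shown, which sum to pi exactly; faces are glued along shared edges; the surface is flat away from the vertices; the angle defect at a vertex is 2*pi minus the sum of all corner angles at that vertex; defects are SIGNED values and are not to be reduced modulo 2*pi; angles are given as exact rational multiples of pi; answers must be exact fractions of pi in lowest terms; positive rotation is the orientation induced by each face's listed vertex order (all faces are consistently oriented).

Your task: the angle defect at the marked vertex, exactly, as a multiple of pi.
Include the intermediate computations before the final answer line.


Sum of corner angles at P4: pi
defect = 2*pi - pi

Answer: defect(P4) = pi


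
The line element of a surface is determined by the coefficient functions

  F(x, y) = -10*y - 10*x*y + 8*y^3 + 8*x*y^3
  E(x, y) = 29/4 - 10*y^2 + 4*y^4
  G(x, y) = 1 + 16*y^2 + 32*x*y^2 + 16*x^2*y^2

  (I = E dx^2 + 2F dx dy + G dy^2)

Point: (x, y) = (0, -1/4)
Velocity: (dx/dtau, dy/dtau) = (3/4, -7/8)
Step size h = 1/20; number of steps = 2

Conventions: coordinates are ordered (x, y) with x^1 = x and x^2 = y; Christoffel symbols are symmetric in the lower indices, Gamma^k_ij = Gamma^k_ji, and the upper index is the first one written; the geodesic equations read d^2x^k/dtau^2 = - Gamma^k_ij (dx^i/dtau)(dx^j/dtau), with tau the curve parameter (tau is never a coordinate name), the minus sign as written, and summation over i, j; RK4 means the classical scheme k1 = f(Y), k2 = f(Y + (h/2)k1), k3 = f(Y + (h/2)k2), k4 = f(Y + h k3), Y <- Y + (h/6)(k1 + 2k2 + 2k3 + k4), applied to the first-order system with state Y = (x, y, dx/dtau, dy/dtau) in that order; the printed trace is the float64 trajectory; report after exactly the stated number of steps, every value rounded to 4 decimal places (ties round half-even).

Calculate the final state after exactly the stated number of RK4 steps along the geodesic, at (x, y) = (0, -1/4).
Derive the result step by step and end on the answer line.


f(Y) = (dx/dtau, dy/dtau, -Gamma^x_ij Y'^i Y'^j, -Gamma^y_ij Y'^i Y'^j) with the Gammas evaluated at the stage position; h = 0.050000; intermediate values shown to 6 dp
step 0: x = 0.0000, y = -0.2500, dx/dtau = 0.7500, dy/dtau = -0.8750
step 1:
  k1: at (x, y) = (0.000000, -0.250000), (dx/dtau, dy/dtau) = (0.750000, -0.875000); Gamma_xxx = 0.000000, Gamma_xxy = 0.310838, Gamma_xyy = -1.243354, Gamma_yxx = 0.000000, Gamma_yxy = 0.130879, Gamma_yyy = -0.523517; k1 = (0.750000, -0.875000, 1.359918, 0.572597)
  k2: at (x, y) = (0.018750, -0.271875), (dx/dtau, dy/dtau) = (0.783998, -0.860685); Gamma_xxx = 0.000000, Gamma_xxy = 0.329632, Gamma_xyy = -1.235173, Gamma_yxx = 0.000000, Gamma_yxy = 0.155259, Gamma_yyy = -0.581777; k2 = (0.783998, -0.860685, 1.359845, 0.640498)
  k3: at (x, y) = (0.019600, -0.271517), (dx/dtau, dy/dtau) = (0.783996, -0.858988); Gamma_xxx = 0.000000, Gamma_xxy = 0.329225, Gamma_xyy = -1.236305, Gamma_yxx = 0.000000, Gamma_yxy = 0.154967, Gamma_yyy = -0.581932; k3 = (0.783996, -0.858988, 1.355648, 0.638108)
  k4: at (x, y) = (0.039200, -0.292949), (dx/dtau, dy/dtau) = (0.817782, -0.843095); Gamma_xxx = 0.000000, Gamma_xxy = 0.345182, Gamma_xyy = -1.224489, Gamma_yxx = 0.000000, Gamma_yxy = 0.180530, Gamma_yyy = -0.640407; k4 = (0.817782, -0.843095, 1.346362, 0.704146)
  Y <- Y + (h/6)(k1 + 2k2 + 2k3 + k4): x = 0.0392, y = -0.2930, dx/dtau = 0.8178, dy/dtau = -0.8431
step 2:
  k1: at (x, y) = (0.039198, -0.292979), (dx/dtau, dy/dtau) = (0.817811, -0.843050); Gamma_xxx = 0.000000, Gamma_xxy = 0.345206, Gamma_xyy = -1.224449, Gamma_yxx = 0.000000, Gamma_yxy = 0.180563, Gamma_yyy = -0.640458; k1 = (0.817811, -0.843050, 1.346266, 0.704176)
  k2: at (x, y) = (0.059643, -0.314055), (dx/dtau, dy/dtau) = (0.851467, -0.825446); Gamma_xxx = 0.000000, Gamma_xxy = 0.358255, Gamma_xyy = -1.208776, Gamma_yxx = 0.000000, Gamma_yxy = 0.207096, Gamma_yyy = -0.698758; k2 = (0.851467, -0.825446, 1.327205, 0.767217)
  k3: at (x, y) = (0.060485, -0.313615), (dx/dtau, dy/dtau) = (0.850991, -0.823870); Gamma_xxx = 0.000000, Gamma_xxy = 0.357821, Gamma_xyy = -1.209968, Gamma_yxx = 0.000000, Gamma_yxy = 0.206670, Gamma_yyy = -0.698853; k3 = (0.850991, -0.823870, 1.323021, 0.764150)
  k4: at (x, y) = (0.081748, -0.334172), (dx/dtau, dy/dtau) = (0.883962, -0.804843); Gamma_xxx = 0.000000, Gamma_xxy = 0.367802, Gamma_xyy = -1.190611, Gamma_yxx = 0.000000, Gamma_yxy = 0.233600, Gamma_yyy = -0.756185; k4 = (0.883962, -0.804843, 1.294590, 0.822225)
  Y <- Y + (h/6)(k1 + 2k2 + 2k3 + k4): x = 0.0818, y = -0.3342, dx/dtau = 0.8840, dy/dtau = -0.8048

Answer: x = 0.0818, y = -0.3342, dx/dtau = 0.8840, dy/dtau = -0.8048


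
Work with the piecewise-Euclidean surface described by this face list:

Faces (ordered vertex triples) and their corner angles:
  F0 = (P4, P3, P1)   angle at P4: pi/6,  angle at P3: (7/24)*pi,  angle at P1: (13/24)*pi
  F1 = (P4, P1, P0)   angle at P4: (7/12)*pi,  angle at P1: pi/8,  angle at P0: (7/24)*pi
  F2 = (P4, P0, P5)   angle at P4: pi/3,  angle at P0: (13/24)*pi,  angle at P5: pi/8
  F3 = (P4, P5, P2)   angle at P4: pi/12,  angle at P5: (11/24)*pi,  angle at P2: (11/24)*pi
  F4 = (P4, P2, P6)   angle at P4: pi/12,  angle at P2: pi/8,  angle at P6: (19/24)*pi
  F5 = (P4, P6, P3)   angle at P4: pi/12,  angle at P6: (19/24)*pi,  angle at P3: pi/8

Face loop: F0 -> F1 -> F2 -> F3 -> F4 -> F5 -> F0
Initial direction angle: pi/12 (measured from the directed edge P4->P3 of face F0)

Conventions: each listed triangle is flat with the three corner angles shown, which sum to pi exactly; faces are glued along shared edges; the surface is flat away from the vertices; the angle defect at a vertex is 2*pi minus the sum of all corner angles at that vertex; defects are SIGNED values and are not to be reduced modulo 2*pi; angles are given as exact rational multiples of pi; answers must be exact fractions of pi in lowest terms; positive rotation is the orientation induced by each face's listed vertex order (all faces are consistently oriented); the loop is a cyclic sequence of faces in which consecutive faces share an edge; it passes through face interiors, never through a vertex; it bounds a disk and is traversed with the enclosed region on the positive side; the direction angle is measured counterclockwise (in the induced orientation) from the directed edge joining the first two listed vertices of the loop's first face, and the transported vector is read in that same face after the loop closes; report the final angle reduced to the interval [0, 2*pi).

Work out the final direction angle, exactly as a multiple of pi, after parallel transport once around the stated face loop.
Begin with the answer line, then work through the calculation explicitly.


Answer: final direction angle = (3/4)*pi

enclosed vertex P4: corner angles sum to (4/3)*pi, defect = 2*pi - (4/3)*pi = (2/3)*pi
adding the enclosed defects to the starting angle (mod 2*pi, induced orientation) gives the holonomy
final angle = pi/12 + (2/3)*pi = (3/4)*pi (mod 2*pi)


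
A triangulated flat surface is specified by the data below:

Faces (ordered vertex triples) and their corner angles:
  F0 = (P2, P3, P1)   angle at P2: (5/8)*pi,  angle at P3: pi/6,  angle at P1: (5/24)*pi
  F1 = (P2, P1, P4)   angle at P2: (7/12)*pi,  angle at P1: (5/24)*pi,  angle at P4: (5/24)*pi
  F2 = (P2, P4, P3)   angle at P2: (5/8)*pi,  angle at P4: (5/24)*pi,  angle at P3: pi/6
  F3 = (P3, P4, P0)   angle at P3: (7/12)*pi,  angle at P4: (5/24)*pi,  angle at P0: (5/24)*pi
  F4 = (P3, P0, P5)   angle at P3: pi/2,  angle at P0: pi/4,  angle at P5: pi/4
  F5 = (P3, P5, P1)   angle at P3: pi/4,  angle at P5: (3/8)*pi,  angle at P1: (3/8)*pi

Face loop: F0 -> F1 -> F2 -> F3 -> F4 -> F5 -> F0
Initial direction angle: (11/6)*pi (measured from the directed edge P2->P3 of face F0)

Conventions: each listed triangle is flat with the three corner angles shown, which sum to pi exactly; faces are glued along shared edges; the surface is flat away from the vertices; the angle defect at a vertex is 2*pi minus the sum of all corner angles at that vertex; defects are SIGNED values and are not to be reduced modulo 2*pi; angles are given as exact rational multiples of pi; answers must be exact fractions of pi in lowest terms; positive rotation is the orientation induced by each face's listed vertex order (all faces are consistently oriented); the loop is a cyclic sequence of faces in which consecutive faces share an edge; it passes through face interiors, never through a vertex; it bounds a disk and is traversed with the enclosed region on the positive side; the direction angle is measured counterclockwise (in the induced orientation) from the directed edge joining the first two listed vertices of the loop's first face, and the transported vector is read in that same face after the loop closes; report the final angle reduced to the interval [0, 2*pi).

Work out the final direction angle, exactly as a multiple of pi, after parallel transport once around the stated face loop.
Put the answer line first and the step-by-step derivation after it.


Answer: final direction angle = pi/3

enclosed vertex P2: corner angles sum to (11/6)*pi, defect = 2*pi - (11/6)*pi = pi/6
enclosed vertex P3: corner angles sum to (5/3)*pi, defect = 2*pi - (5/3)*pi = pi/3
by Gauss-Bonnet the loop rotates the vector by the enclosed defect sum (positive orientation, mod 2*pi)
final angle = (11/6)*pi + pi/2 = pi/3 (mod 2*pi)


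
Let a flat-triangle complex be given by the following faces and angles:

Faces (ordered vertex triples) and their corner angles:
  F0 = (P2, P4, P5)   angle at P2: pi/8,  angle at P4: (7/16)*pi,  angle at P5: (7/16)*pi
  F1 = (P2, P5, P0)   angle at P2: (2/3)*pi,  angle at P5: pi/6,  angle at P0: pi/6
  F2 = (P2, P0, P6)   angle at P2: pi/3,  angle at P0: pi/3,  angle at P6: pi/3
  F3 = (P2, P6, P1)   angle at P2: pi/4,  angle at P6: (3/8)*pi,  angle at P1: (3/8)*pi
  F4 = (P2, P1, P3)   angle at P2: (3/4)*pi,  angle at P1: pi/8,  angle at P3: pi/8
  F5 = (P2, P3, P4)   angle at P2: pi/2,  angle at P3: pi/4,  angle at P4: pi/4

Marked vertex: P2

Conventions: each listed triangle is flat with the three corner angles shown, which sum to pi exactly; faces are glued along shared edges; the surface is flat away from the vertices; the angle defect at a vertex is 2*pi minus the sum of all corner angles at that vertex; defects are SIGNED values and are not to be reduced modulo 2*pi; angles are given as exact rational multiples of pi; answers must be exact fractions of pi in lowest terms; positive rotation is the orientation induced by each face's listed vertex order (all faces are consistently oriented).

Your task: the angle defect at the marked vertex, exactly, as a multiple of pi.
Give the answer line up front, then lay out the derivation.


Answer: defect(P2) = (-5/8)*pi

Sum of corner angles at P2: (21/8)*pi
defect = 2*pi - (21/8)*pi


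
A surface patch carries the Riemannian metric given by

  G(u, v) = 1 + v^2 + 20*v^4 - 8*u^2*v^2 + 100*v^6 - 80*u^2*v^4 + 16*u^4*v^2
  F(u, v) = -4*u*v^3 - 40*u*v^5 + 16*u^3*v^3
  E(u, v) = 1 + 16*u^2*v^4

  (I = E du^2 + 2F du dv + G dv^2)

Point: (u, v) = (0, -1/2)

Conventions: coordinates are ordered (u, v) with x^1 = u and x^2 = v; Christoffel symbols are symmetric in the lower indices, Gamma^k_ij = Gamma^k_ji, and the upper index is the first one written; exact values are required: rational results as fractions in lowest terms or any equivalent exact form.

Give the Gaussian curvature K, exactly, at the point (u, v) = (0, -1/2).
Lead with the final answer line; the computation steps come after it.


Answer: K = -2176/4225

E = 1, F = 0, G = 65/16, EG - F^2 = 65/16 at the point
E_u = 0, E_v = 0, F_u = 7/4, F_v = 0, G_u = 0, G_v = -119/4
E_vv = 0, F_uv = -31/2, G_uu = -14
The intrinsic route: Brioschi's K = (det M1 - det M2)/(EG - F^2)^2.
M1 = [[-E_vv/2 + F_uv - G_uu/2, E_u/2, F_u - E_v/2], [F_v - G_u/2, E, F], [G_v/2, F, G]] = [[-17/2, 0, 7/4], [0, 1, 0], [-119/8, 0, 65/16]]; det M1 = -17/2
M2 = [[0, E_v/2, G_u/2], [E_v/2, E, F], [G_u/2, F, G]] = [[0, 0, 0], [0, 1, 0], [0, 0, 65/16]]; det M2 = 0
det M1 - det M2 = -17/2; K = -17/2 / (65/16)^2 = -2176/4225


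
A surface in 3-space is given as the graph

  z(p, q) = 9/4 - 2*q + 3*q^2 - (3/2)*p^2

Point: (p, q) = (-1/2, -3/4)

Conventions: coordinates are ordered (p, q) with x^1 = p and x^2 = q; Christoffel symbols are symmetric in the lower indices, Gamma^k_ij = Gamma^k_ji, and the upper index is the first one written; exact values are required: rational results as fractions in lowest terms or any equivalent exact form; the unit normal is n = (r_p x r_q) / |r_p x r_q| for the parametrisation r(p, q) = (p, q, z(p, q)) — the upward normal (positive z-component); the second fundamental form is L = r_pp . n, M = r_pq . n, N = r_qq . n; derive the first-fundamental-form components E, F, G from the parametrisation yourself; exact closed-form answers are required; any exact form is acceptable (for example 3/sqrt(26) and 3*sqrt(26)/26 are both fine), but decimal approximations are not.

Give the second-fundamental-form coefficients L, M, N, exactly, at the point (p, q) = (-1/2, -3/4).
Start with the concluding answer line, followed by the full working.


Answer: L = -3*sqrt(182)/91, M = 0, N = 6*sqrt(182)/91

z_p = 3/2, z_q = -13/2, z_pp = -3, z_pq = 0, z_qq = 6
E = 13/4, F = -39/4, G = 173/4; answer radicand W^2 = 91/2
unnormalised second-form numerators: l = -3, m = 0, n = 6; L = l/sqrt(91/2), and similarly M = m/sqrt(W^2), N = n/sqrt(W^2)


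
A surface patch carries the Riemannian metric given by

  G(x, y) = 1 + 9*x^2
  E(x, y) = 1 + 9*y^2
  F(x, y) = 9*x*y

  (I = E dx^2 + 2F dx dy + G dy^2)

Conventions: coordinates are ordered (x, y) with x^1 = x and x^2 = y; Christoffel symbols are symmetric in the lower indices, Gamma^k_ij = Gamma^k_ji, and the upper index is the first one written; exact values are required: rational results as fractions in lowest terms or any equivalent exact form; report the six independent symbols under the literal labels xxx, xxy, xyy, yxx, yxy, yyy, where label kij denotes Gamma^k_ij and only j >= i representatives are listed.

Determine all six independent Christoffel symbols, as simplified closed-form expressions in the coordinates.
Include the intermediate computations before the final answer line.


E = 1 + 9*y^2; F = 9*x*y; G = 1 + 9*x^2
Gamma^k_ij = (1/2) g^{kl} (d_i g_jl + d_j g_il - d_l g_ij), with g^inv = (1/(EG-F^2)) [[G, -F], [-F, E]]
first partials: E_x = 0, E_y = 18*y, F_x = 9*y, F_y = 9*x, G_x = 18*x, G_y = 0
D = EG - F^2 = 1 + 9*y^2 + 9*x^2
expanded: Gamma^x_xx = (G E_x - 2F F_x + F E_y)/(2D), Gamma^x_xy = (G E_y - F G_x)/(2D), Gamma^x_yy = (2G F_y - G G_x - F G_y)/(2D), Gamma^y_xx = (2E F_x - E E_y - F E_x)/(2D), Gamma^y_xy = (E G_x - F E_y)/(2D), Gamma^y_yy = (E G_y - 2F F_y + F G_x)/(2D); substitute and cancel common factors

Answer: Gamma_xxx = 0, Gamma_xxy = 9*y/(9*x^2 + 9*y^2 + 1), Gamma_xyy = 0, Gamma_yxx = 0, Gamma_yxy = 9*x/(9*x^2 + 9*y^2 + 1), Gamma_yyy = 0


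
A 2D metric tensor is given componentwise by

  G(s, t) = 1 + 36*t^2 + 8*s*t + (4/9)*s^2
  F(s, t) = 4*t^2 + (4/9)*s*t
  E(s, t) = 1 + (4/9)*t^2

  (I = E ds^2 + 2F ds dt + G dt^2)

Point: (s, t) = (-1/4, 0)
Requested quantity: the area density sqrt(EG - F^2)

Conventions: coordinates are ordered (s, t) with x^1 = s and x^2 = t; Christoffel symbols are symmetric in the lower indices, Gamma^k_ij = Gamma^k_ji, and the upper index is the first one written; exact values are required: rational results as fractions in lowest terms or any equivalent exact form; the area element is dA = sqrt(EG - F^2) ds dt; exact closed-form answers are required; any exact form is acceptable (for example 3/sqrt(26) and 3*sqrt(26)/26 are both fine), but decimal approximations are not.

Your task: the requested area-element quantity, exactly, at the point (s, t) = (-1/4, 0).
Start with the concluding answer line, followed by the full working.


Answer: sqrt(EG - F^2) = sqrt(37)/6

E = 1, F = 0, G = 37/36; EG - F^2 = 37/36


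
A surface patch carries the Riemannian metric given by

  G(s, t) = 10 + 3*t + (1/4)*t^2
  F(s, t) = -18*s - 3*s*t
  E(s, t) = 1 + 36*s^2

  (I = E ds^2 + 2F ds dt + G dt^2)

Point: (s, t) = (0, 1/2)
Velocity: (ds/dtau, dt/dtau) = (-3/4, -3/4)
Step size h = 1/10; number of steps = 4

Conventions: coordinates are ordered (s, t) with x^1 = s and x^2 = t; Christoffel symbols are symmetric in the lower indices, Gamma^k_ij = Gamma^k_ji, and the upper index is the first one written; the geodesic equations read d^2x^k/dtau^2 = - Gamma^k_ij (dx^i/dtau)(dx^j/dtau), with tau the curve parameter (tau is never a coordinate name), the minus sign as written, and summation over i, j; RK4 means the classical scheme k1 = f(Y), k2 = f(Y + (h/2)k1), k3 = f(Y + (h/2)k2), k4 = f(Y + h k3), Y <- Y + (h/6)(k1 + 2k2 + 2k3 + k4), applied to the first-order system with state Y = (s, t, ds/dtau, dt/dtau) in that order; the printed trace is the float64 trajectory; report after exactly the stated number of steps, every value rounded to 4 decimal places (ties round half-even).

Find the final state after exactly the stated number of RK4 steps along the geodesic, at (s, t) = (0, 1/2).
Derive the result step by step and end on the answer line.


f(Y) = (ds/dtau, dt/dtau, -Gamma^s_ij Y'^i Y'^j, -Gamma^t_ij Y'^i Y'^j) with the Gammas evaluated at the stage position; h = 0.100000; intermediate values shown to 6 dp
step 0: s = 0.0000, t = 0.5000, ds/dtau = -0.7500, dt/dtau = -0.7500
step 1:
  k1: at (s, t) = (0.000000, 0.500000), (ds/dtau, dt/dtau) = (-0.750000, -0.750000); Gamma_sss = 0.000000, Gamma_sst = 0.000000, Gamma_stt = 0.000000, Gamma_tss = -1.686486, Gamma_tst = 0.000000, Gamma_ttt = 0.140541; k1 = (-0.750000, -0.750000, 0.000000, 0.869595)
  k2: at (s, t) = (-0.037500, 0.462500), (ds/dtau, dt/dtau) = (-0.750000, -0.706520); Gamma_sss = -0.117477, Gamma_sst = 0.000000, Gamma_stt = 0.009790, Gamma_tss = -1.687102, Gamma_tst = 0.000000, Gamma_ttt = 0.140592; k2 = (-0.750000, -0.706520, 0.061194, 0.878815)
  k3: at (s, t) = (-0.037500, 0.464674), (ds/dtau, dt/dtau) = (-0.746940, -0.706059); Gamma_sss = -0.117405, Gamma_sst = 0.000000, Gamma_stt = 0.009784, Gamma_tss = -1.686638, Gamma_tst = 0.000000, Gamma_ttt = 0.140553; k3 = (-0.746940, -0.706059, 0.060625, 0.870940)
  k4: at (s, t) = (-0.074694, 0.429394), (ds/dtau, dt/dtau) = (-0.743937, -0.662906); Gamma_sss = -0.233113, Gamma_sst = 0.000000, Gamma_stt = 0.019426, Gamma_tss = -1.672126, Gamma_tst = 0.000000, Gamma_ttt = 0.139344; k4 = (-0.743937, -0.662906, 0.120478, 0.864192)
  Y <- Y + (h/6)(k1 + 2k2 + 2k3 + k4): s = -0.0748, t = 0.4294, ds/dtau = -0.7439, dt/dtau = -0.6628
step 2:
  k1: at (s, t) = (-0.074797, 0.429366), (ds/dtau, dt/dtau) = (-0.743931, -0.662778); Gamma_sss = -0.233425, Gamma_sst = 0.000000, Gamma_stt = 0.019452, Gamma_tss = -1.672051, Gamma_tst = 0.000000, Gamma_ttt = 0.139338; k1 = (-0.743931, -0.662778, 0.120640, 0.864162)
  k2: at (s, t) = (-0.111994, 0.396227), (ds/dtau, dt/dtau) = (-0.737899, -0.619570); Gamma_sss = -0.345201, Gamma_sst = 0.000000, Gamma_stt = 0.028767, Gamma_tss = -1.642942, Gamma_tst = 0.000000, Gamma_ttt = 0.136912; k2 = (-0.737899, -0.619570, 0.176918, 0.842019)
  k3: at (s, t) = (-0.111692, 0.398387), (ds/dtau, dt/dtau) = (-0.735085, -0.620677); Gamma_sss = -0.344140, Gamma_sst = 0.000000, Gamma_stt = 0.028678, Gamma_tss = -1.642867, Gamma_tst = 0.000000, Gamma_ttt = 0.136906; k3 = (-0.735085, -0.620677, 0.174908, 0.834983)
  k4: at (s, t) = (-0.148306, 0.367298), (ds/dtau, dt/dtau) = (-0.726441, -0.579280); Gamma_sss = -0.447624, Gamma_sst = 0.000000, Gamma_stt = 0.037302, Gamma_tss = -1.601510, Gamma_tst = 0.000000, Gamma_ttt = 0.133459; k4 = (-0.726441, -0.579280, 0.223701, 0.800358)
  Y <- Y + (h/6)(k1 + 2k2 + 2k3 + k4): s = -0.1484, t = 0.3673, ds/dtau = -0.7265, dt/dtau = -0.5791
step 3:
  k1: at (s, t) = (-0.148403, 0.367323), (ds/dtau, dt/dtau) = (-0.726465, -0.579136); Gamma_sss = -0.447875, Gamma_sst = 0.000000, Gamma_stt = 0.037323, Gamma_tss = -1.601367, Gamma_tst = 0.000000, Gamma_ttt = 0.133447; k1 = (-0.726465, -0.579136, 0.223848, 0.800365)
  k2: at (s, t) = (-0.184726, 0.338366), (ds/dtau, dt/dtau) = (-0.715272, -0.539118); Gamma_sss = -0.541887, Gamma_sst = 0.000000, Gamma_stt = 0.045157, Gamma_tss = -1.549448, Gamma_tst = 0.000000, Gamma_ttt = 0.129121; k2 = (-0.715272, -0.539118, 0.264112, 0.755192)
  k3: at (s, t) = (-0.184166, 0.340367), (ds/dtau, dt/dtau) = (-0.713259, -0.541377); Gamma_sss = -0.540293, Gamma_sst = 0.000000, Gamma_stt = 0.045024, Gamma_tss = -1.550075, Gamma_tst = 0.000000, Gamma_ttt = 0.129173; k3 = (-0.713259, -0.541377, 0.261672, 0.750724)
  k4: at (s, t) = (-0.219729, 0.313185), (ds/dtau, dt/dtau) = (-0.700298, -0.504064); Gamma_sss = -0.622746, Gamma_sst = 0.000000, Gamma_stt = 0.051895, Gamma_tss = -1.491048, Gamma_tst = 0.000000, Gamma_ttt = 0.124254; k4 = (-0.700298, -0.504064, 0.292219, 0.699664)
  Y <- Y + (h/6)(k1 + 2k2 + 2k3 + k4): s = -0.2198, t = 0.3133, ds/dtau = -0.7003, dt/dtau = -0.5039
step 4:
  k1: at (s, t) = (-0.219800, 0.313253), (ds/dtau, dt/dtau) = (-0.700338, -0.503939); Gamma_sss = -0.622882, Gamma_sst = 0.000000, Gamma_stt = 0.051907, Gamma_tss = -1.490906, Gamma_tst = 0.000000, Gamma_ttt = 0.124242; k1 = (-0.700338, -0.503939, 0.292325, 0.699697)
  k2: at (s, t) = (-0.254817, 0.288056), (ds/dtau, dt/dtau) = (-0.685721, -0.468954); Gamma_sss = -0.693775, Gamma_sst = 0.000000, Gamma_stt = 0.057815, Gamma_tss = -1.426678, Gamma_tst = 0.000000, Gamma_ttt = 0.118890; k2 = (-0.685721, -0.468954, 0.313508, 0.644697)
  k3: at (s, t) = (-0.254086, 0.289805), (ds/dtau, dt/dtau) = (-0.684662, -0.471704); Gamma_sss = -0.692198, Gamma_sst = 0.000000, Gamma_stt = 0.057683, Gamma_tss = -1.427926, Gamma_tst = 0.000000, Gamma_ttt = 0.118994; k3 = (-0.684662, -0.471704, 0.311641, 0.642881)
  k4: at (s, t) = (-0.288266, 0.266083), (ds/dtau, dt/dtau) = (-0.669173, -0.439651); Gamma_sss = -0.751592, Gamma_sst = 0.000000, Gamma_stt = 0.062633, Gamma_tss = -1.361457, Gamma_tst = 0.000000, Gamma_ttt = 0.113455; k4 = (-0.669173, -0.439651, 0.324451, 0.587721)
  Y <- Y + (h/6)(k1 + 2k2 + 2k3 + k4): s = -0.2883, t = 0.2662, ds/dtau = -0.6692, dt/dtau = -0.4396

Answer: s = -0.2883, t = 0.2662, ds/dtau = -0.6692, dt/dtau = -0.4396


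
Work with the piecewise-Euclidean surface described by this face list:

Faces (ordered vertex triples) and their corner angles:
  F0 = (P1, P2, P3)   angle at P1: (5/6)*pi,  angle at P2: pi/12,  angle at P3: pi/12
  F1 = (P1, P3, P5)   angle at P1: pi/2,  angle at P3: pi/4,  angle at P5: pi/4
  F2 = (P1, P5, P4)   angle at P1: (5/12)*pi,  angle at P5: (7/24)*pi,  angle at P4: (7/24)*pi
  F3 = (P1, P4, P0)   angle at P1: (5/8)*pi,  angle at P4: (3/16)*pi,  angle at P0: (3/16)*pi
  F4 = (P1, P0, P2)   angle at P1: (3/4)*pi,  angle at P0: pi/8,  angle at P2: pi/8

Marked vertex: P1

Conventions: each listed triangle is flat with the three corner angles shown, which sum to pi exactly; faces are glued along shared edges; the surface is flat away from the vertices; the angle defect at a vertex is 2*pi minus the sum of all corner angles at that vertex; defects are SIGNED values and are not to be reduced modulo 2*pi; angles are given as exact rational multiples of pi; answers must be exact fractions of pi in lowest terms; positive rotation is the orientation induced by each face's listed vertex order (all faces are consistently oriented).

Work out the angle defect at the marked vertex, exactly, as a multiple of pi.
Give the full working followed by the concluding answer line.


Sum of corner angles at P1: (25/8)*pi
defect = 2*pi - (25/8)*pi

Answer: defect(P1) = (-9/8)*pi


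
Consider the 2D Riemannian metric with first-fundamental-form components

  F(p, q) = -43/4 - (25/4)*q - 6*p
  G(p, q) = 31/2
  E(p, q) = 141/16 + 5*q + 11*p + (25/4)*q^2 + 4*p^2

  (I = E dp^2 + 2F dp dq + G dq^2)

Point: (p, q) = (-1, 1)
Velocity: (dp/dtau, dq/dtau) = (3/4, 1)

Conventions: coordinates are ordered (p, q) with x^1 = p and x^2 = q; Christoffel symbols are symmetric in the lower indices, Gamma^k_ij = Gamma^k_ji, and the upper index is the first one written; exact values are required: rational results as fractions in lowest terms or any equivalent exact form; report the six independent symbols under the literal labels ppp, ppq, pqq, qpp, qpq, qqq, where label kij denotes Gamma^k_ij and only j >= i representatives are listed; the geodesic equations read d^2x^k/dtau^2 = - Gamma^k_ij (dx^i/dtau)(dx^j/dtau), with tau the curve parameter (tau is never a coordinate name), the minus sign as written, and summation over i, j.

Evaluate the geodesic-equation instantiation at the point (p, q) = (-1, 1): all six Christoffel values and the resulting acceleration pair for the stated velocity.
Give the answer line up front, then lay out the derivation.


Answer: Gamma_ppp = -4448/2607, Gamma_ppq = 4340/2607, Gamma_pqq = -3100/2607, Gamma_qpp = -1025/474, Gamma_qpq = 280/237, Gamma_qqq = -200/237; accelerations (d^2p/dtau^2, d^2q/dtau^2) = (-908/2607, 2185/7584)

E = 209/16, F = -11, G = 31/2 at the point
E_p = 3, E_q = 35/2, F_p = -6, F_q = -25/4, G_p = 0, G_q = 0
EG - F^2 = 2607/32;  g^inv = (32/2607) * [[31/2, 11], [11, 209/16]]
first-kind symbols [ij,l] = (1/2)(d_i g_jl + d_j g_il - d_l g_ij): [pp,p] = E_p/2 = 3/2, [pp,q] = F_p - E_q/2 = -59/4, [pq,p] = E_q/2 = 35/4, [pq,q] = G_p/2 = 0, [qq,p] = F_q - G_p/2 = -25/4, [qq,q] = G_q/2 = 0
Gamma^p_ij = (G*[ij,p] - F*[ij,q])/(EG - F^2), Gamma^q_ij = (E*[ij,q] - F*[ij,p])/(EG - F^2)
Gamma_ppp = -4448/2607, Gamma_ppq = 4340/2607, Gamma_pqq = -3100/2607, Gamma_qpp = -1025/474, Gamma_qpq = 280/237, Gamma_qqq = -200/237
d^2p/dtau^2 = -(Gamma_ppp*(3/4)^2 + 2*Gamma_ppq*(3/4)*(1) + Gamma_pqq*(1)^2) = -908/2607
d^2q/dtau^2 = -(Gamma_qpp*(3/4)^2 + 2*Gamma_qpq*(3/4)*(1) + Gamma_qqq*(1)^2) = 2185/7584


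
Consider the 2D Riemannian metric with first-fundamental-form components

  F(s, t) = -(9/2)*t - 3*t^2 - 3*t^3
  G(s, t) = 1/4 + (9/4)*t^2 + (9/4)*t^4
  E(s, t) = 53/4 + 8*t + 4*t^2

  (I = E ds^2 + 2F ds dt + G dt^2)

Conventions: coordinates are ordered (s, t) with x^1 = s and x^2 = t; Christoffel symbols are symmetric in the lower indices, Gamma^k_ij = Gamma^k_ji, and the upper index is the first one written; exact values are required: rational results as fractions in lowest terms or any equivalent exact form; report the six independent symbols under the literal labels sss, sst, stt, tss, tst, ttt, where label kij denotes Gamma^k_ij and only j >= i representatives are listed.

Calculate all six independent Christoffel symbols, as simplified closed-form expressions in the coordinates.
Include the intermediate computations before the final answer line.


E = 53/4 + 8*t + 4*t^2; F = -(9/2)*t - 3*t^2 - 3*t^3; G = 1/4 + (9/4)*t^2 + (9/4)*t^4
Gamma^k_ij = (1/2) g^{kl} (d_i g_jl + d_j g_il - d_l g_ij), with g^inv = (1/(EG-F^2)) [[G, -F], [-F, E]]
first partials: E_s = 0, E_t = 8 + 8*t, F_s = 0, F_t = -9/2 - 6*t - 9*t^2, G_s = 0, G_t = (9/2)*t + 9*t^3
D = EG - F^2 = 53/16 + 2*t + (169/16)*t^2 - 9*t^3 + (45/16)*t^4
expanded: Gamma^s_ss = (G E_s - 2F F_s + F E_t)/(2D), Gamma^s_st = (G E_t - F G_s)/(2D), Gamma^s_tt = (2G F_t - G G_s - F G_t)/(2D), Gamma^t_ss = (2E F_s - E E_t - F E_s)/(2D), Gamma^t_st = (E G_s - F E_t)/(2D), Gamma^t_tt = (E G_t - 2F F_t + F G_s)/(2D); substitute and cancel common factors

Answer: Gamma_sss = (-192*t^4 - 384*t^3 - 480*t^2 - 288*t)/(45*t^4 - 144*t^3 + 169*t^2 + 32*t + 53), Gamma_sst = (144*t^5 + 144*t^4 + 144*t^3 + 144*t^2 + 16*t + 16)/(45*t^4 - 144*t^3 + 169*t^2 + 32*t + 53), Gamma_stt = (-108*t^6 - 54*t^4 - 108*t^3 - 36*t^2 - 24*t - 18)/(45*t^4 - 144*t^3 + 169*t^2 + 32*t + 53), Gamma_tss = (-256*t^3 - 768*t^2 - 1360*t - 848)/(45*t^4 - 144*t^3 + 169*t^2 + 32*t + 53), Gamma_tst = (192*t^4 + 384*t^3 + 480*t^2 + 288*t)/(45*t^4 - 144*t^3 + 169*t^2 + 32*t + 53), Gamma_ttt = (-144*t^5 - 144*t^4 - 54*t^3 - 360*t^2 + 153*t)/(45*t^4 - 144*t^3 + 169*t^2 + 32*t + 53)
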